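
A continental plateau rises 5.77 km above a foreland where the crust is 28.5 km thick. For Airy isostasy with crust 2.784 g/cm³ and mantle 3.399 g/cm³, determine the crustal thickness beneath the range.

60.4 km

Root depth r = h ρ_c / (ρ_m − ρ_c) = 5.77 km × 2.784 / 0.615 = 26.12 km.
Total thickness = T + h + r = 28.5 km + 5.77 km + 26.12 km = 60.4 km.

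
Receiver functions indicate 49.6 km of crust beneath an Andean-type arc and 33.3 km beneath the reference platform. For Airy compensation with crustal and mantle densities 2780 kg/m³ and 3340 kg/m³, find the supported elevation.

Excess crust Δ = 49.6 km − 33.3 km = 16.3 km, split between elevation h and root r with h + r = Δ.
Airy balance ρ_c h = (ρ_m − ρ_c) r gives r = h ρ_c/(ρ_m − ρ_c), so h (1 + ρ_c/(ρ_m − ρ_c)) = Δ, i.e. h = Δ (ρ_m − ρ_c)/ρ_m.
h = 16.3 km × 560/3340 = 2.73 km.

2.73 km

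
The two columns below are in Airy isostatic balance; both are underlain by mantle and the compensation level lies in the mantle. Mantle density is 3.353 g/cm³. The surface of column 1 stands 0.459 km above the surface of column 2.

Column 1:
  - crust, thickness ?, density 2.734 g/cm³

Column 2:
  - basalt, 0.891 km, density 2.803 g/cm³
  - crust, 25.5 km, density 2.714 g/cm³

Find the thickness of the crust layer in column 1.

29.6 km

Take the compensation level at the base of the deeper column (depth z_c below the surface of column 1) and equate Σ ρ_i t_i down to z_c; mantle fills any gap and the z_c terms cancel.
Column 1: x×2.734 + (z_c − 0 − x)×3.353
Column 2: 0.459×0 + 0.891×2.803 + 25.5×2.714 + (z_c − 0.459 − 26.391)×3.353
The z_c×3.353 term appears on both sides and cancels. Collect the known terms of each column as K = Σ(ρt)_known − 3.353 × (depth of known layers): K_1 = 0 − 3.353×0 = 0; K_2 = 71.704473 − 3.353×(0.459 + 26.391) = −18.323577.
Balance: K_1 − x×(3.353 − 2.734) = K_2, so x = (K_1 − K_2)/(3.353 − 2.734) = 18.3236/0.619 = 29.6 km.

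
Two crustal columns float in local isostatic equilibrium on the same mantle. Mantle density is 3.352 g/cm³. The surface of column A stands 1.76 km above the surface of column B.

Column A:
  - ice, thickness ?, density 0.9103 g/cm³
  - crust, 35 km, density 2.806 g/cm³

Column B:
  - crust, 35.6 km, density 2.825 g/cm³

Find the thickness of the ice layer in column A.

Take the compensation level at the base of the deeper column (depth z_c below the surface of column A) and equate Σ ρ_i t_i down to z_c; mantle fills any gap and the z_c terms cancel.
Column A: x×0.9103 + 35×2.806 + (z_c − 35 − x)×3.352
Column B: 1.76×0 + 35.6×2.825 + (z_c − 1.76 − 35.6)×3.352
The z_c×3.352 term appears on both sides and cancels. Collect the known terms of each column as K = Σ(ρt)_known − 3.352 × (depth of known layers): K_A = 98.21 − 3.352×35 = −19.11; K_B = 100.57 − 3.352×(1.76 + 35.6) = −24.66072.
Balance: K_A − x×(3.352 − 0.9103) = K_B, so x = (K_A − K_B)/(3.352 − 0.9103) = 5.55072/2.4417 = 2.27 km.

2.27 km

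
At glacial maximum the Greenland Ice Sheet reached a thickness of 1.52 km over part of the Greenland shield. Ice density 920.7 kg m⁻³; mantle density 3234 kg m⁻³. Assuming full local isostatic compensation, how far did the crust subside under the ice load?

Isostatic balance requires: the ice load ρ_ice t is balanced by mantle displaced below, ρ_m s.
s = t ρ_ice / ρ_m = 1.52 km × 920.7/3234 = 0.433 km.

0.433 km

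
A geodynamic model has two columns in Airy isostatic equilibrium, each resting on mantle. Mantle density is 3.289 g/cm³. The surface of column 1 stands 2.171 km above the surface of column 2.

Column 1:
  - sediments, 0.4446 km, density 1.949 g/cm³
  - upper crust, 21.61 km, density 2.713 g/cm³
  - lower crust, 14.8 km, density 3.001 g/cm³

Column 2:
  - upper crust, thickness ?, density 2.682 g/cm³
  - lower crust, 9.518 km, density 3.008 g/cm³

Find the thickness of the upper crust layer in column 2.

12.3 km

Take the compensation level at the base of the deeper column (depth z_c below the surface of column 1) and equate Σ ρ_i t_i down to z_c; mantle fills any gap and the z_c terms cancel.
Column 1: 0.4446×1.949 + 21.61×2.713 + 14.8×3.001 + (z_c − 36.8546)×3.289
Column 2: 2.171×0 + x×2.682 + 9.518×3.008 + (z_c − 2.171 − 9.518 − x)×3.289
The z_c×3.289 term appears on both sides and cancels. Collect the known terms of each column as K = Σ(ρt)_known − 3.289 × (depth of known layers): K_1 = 103.909255 − 3.289×36.8546 = −17.305524; K_2 = 28.630144 − 3.289×(2.171 + 9.518) = −9.814977.
Balance: K_1 = K_2 − x×(3.289 − 2.682), so x = (K_2 − K_1)/(3.289 − 2.682) = 7.49055/0.607 = 12.3 km.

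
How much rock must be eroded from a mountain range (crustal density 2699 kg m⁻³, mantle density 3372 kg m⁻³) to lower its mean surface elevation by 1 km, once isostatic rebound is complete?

5.01 km

Net drop Δ = e − u = e − e ρ_c/ρ_m = e (ρ_m − ρ_c)/ρ_m.
e = Δ ρ_m/(ρ_m − ρ_c) = 1 km × 3372/673 = 5.01 km.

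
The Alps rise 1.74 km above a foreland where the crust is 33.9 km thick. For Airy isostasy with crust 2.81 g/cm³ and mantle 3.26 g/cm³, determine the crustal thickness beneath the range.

Root depth r = h ρ_c / (ρ_m − ρ_c) = 1.74 km × 2.81 / 0.45 = 10.87 km.
Total thickness = T + h + r = 33.9 km + 1.74 km + 10.87 km = 46.5 km.

46.5 km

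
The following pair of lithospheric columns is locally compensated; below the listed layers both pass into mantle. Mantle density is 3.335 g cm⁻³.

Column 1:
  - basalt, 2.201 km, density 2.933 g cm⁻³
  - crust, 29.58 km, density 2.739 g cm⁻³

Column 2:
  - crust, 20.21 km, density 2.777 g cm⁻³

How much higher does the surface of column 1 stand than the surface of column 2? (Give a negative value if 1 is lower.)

2.17 km

For any compensation level in the mantle, the mantle terms cancel and isostasy reduces to e = (Σt_1 − Σt_2) − (Σ(ρt)_1 − Σ(ρt)_2) / ρ_m.
Σt_1 = 31.781 km; Σt_2 = 20.21 km; Σ(ρt)_1 = 87.475153; Σ(ρt)_2 = 56.12317 (in km·g cm⁻³).
e = (31.781 − 20.21) − (87.475153 − 56.12317) / 3.335 = 2.17 km.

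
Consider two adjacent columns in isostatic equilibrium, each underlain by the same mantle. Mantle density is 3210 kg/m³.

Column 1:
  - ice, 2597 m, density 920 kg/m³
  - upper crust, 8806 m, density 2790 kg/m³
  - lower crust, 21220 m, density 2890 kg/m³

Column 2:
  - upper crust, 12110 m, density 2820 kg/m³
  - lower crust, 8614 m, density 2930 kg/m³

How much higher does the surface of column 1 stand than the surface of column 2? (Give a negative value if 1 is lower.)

2900 m

For any compensation level in the mantle, the mantle terms cancel and isostasy reduces to e = (Σt_1 − Σt_2) − (Σ(ρt)_1 − Σ(ρt)_2) / ρ_m.
Σt_1 = 32623 m; Σt_2 = 20724 m; Σ(ρt)_1 = 88283780; Σ(ρt)_2 = 59389220 (in m·kg/m³).
e = (32623 − 20724) − (88283780 − 59389220) / 3210 = 2900 m.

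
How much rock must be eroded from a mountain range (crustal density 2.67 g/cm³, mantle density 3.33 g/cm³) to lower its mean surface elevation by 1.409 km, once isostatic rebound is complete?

7.11 km

Net drop Δ = e − u = e − e ρ_c/ρ_m = e (ρ_m − ρ_c)/ρ_m.
e = Δ ρ_m/(ρ_m − ρ_c) = 1.409 km × 3.33/0.66 = 7.11 km.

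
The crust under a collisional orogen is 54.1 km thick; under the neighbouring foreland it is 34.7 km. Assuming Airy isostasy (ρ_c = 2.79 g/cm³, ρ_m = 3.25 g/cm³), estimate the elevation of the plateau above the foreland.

Excess crust Δ = 54.1 km − 34.7 km = 19.4 km, split between elevation h and root r with h + r = Δ.
Airy balance ρ_c h = (ρ_m − ρ_c) r gives r = h ρ_c/(ρ_m − ρ_c), so h (1 + ρ_c/(ρ_m − ρ_c)) = Δ, i.e. h = Δ (ρ_m − ρ_c)/ρ_m.
h = 19.4 km × 0.46/3.25 = 2.75 km.

2.75 km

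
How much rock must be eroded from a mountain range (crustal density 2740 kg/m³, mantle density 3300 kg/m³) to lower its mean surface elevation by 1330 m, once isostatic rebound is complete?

7840 m

Net drop Δ = e − u = e − e ρ_c/ρ_m = e (ρ_m − ρ_c)/ρ_m.
e = Δ ρ_m/(ρ_m − ρ_c) = 1330 m × 3300/560 = 7840 m.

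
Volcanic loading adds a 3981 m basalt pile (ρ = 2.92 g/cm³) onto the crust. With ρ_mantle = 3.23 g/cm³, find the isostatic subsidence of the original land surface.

3600 m

Subaerial loading: s = t ρ_load / ρ_m.
s = 3981 m × 2.92/3.23 = 3600 m.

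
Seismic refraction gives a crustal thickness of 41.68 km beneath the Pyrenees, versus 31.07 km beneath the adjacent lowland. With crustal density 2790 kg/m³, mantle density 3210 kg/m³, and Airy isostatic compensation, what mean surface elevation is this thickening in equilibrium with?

Excess crust Δ = 41.68 km − 31.07 km = 10.61 km, split between elevation h and root r with h + r = Δ.
Airy balance ρ_c h = (ρ_m − ρ_c) r gives r = h ρ_c/(ρ_m − ρ_c), so h (1 + ρ_c/(ρ_m − ρ_c)) = Δ, i.e. h = Δ (ρ_m − ρ_c)/ρ_m.
h = 10.61 km × 420/3210 = 1.39 km.

1.39 km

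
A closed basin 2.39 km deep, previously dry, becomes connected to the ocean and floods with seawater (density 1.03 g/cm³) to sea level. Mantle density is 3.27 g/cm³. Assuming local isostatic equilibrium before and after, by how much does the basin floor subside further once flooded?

After flooding the water column is d + s deep. Its weight must equal the weight of mantle displaced by the extra subsidence s: (d + s) ρ_w = s ρ_m.
s = d ρ_w / (ρ_m − ρ_w) = 2.39 km × 1.03/(3.27 − 1.03) = 1.1 km.

1.1 km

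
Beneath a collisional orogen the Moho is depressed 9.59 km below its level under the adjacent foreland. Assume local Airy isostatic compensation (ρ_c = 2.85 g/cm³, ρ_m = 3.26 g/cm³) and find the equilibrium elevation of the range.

For local isostatic compensation: ρ_c h = (ρ_m − ρ_c) r.
h = r (ρ_m − ρ_c) / ρ_c = 9.59 km × (3.26 − 2.85) / 2.85 = 1.38 km.

1.38 km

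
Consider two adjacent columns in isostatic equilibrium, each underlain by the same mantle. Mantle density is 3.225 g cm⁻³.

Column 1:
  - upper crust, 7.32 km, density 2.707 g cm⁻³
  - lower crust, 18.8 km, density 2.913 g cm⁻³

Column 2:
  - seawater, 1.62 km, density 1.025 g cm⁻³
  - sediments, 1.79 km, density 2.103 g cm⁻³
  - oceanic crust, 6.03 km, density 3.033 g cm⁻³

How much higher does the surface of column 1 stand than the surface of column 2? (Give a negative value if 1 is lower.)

For any compensation level in the mantle, the mantle terms cancel and isostasy reduces to e = (Σt_1 − Σt_2) − (Σ(ρt)_1 − Σ(ρt)_2) / ρ_m.
Σt_1 = 26.12 km; Σt_2 = 9.44 km; Σ(ρt)_1 = 74.57964; Σ(ρt)_2 = 23.71386 (in km·g cm⁻³).
e = (26.12 − 9.44) − (74.57964 − 23.71386) / 3.225 = 0.908 km.

0.908 km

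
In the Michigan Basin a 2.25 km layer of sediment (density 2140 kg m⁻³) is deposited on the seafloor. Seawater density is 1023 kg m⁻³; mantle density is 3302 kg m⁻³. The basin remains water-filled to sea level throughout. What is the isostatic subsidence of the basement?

Submarine loading: the sediment displaces seawater, and the subsidence is in turn flooded, so s (ρ_m − ρ_w) = t (ρ_sed − ρ_w).
s = 2.25 km × (2140 − 1023) / (3302 − 1023) = 1.1 km.

1.1 km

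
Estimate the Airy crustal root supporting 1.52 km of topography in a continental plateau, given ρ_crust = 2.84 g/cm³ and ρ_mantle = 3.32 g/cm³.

8.99 km

Isostatic balance requires: the weight of the topography is balanced by the buoyancy of the root, ρ_c h = (ρ_m − ρ_c) r.
r = h · ρ_c / (ρ_m − ρ_c) = 1.52 km × 2.84 / (3.32 − 2.84) = 8.99 km.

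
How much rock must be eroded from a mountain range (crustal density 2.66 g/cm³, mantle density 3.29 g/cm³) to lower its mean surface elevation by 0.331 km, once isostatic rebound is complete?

Net drop Δ = e − u = e − e ρ_c/ρ_m = e (ρ_m − ρ_c)/ρ_m.
e = Δ ρ_m/(ρ_m − ρ_c) = 0.331 km × 3.29/0.63 = 1.73 km.

1.73 km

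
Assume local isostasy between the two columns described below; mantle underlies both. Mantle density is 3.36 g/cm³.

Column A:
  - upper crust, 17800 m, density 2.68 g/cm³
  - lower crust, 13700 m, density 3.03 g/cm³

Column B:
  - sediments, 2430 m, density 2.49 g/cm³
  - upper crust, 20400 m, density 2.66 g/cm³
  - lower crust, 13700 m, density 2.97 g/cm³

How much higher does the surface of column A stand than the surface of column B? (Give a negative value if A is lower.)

−1520 m

For any compensation level in the mantle, the mantle terms cancel and isostasy reduces to e = (Σt_A − Σt_B) − (Σ(ρt)_A − Σ(ρt)_B) / ρ_m.
Σt_A = 31500 m; Σt_B = 36530 m; Σ(ρt)_A = 89215; Σ(ρt)_B = 101003.7 (in m·g/cm³).
e = (31500 − 36530) − (89215 − 101003.7) / 3.36 = −1520 m.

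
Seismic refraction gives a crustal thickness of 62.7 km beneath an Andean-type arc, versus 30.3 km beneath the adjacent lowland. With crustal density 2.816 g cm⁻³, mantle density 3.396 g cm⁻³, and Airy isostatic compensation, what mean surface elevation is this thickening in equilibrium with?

5.53 km

Excess crust Δ = 62.7 km − 30.3 km = 32.4 km, split between elevation h and root r with h + r = Δ.
Airy balance ρ_c h = (ρ_m − ρ_c) r gives r = h ρ_c/(ρ_m − ρ_c), so h (1 + ρ_c/(ρ_m − ρ_c)) = Δ, i.e. h = Δ (ρ_m − ρ_c)/ρ_m.
h = 32.4 km × 0.58/3.396 = 5.53 km.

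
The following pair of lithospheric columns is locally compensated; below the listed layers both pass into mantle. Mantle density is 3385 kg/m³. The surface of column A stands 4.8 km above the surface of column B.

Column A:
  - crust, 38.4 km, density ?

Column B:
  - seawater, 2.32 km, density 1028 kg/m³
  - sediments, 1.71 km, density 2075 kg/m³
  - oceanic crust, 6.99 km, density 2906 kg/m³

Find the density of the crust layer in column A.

2670 kg/m³

Take the compensation level at the base of the deeper column (depth z_c below the surface of column A) and equate Σ ρ_i t_i down to z_c; mantle fills any gap and the z_c terms cancel.
Column A: 38.4×ρ + (z_c − 38.4)×3385
Column B: 4.8×0 + 2.32×1028 + 1.71×2075 + 6.99×2906 + (z_c − 4.8 − 11.02)×3385
The z_c×3385 term appears on both sides and cancels. Collect the known terms of each column as K = Σ(ρt)_known − 3385 × (depth of known layers): K_A = 0 − 3385×38.4 = −129984; K_B = 26246.15 − 3385×(4.8 + 11.02) = −27304.55.
Balance: K_A + 38.4×ρ = K_B, so ρ = (K_B − K_A)/38.4 = 102679/38.4 = 2670 kg/m³.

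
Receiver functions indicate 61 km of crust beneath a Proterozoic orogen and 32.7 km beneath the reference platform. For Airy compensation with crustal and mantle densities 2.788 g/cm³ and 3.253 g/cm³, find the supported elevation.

Excess crust Δ = 61 km − 32.7 km = 28.3 km, split between elevation h and root r with h + r = Δ.
Airy balance ρ_c h = (ρ_m − ρ_c) r gives r = h ρ_c/(ρ_m − ρ_c), so h (1 + ρ_c/(ρ_m − ρ_c)) = Δ, i.e. h = Δ (ρ_m − ρ_c)/ρ_m.
h = 28.3 km × 0.465/3.253 = 4.05 km.

4.05 km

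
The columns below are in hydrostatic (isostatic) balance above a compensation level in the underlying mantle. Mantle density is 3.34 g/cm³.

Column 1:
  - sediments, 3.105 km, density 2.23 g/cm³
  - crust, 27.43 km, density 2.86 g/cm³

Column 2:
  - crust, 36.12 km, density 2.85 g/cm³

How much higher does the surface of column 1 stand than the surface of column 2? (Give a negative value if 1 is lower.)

−0.325 km

For any compensation level in the mantle, the mantle terms cancel and isostasy reduces to e = (Σt_1 − Σt_2) − (Σ(ρt)_1 − Σ(ρt)_2) / ρ_m.
Σt_1 = 30.535 km; Σt_2 = 36.12 km; Σ(ρt)_1 = 85.37395; Σ(ρt)_2 = 102.942 (in km·g/cm³).
e = (30.535 − 36.12) − (85.37395 − 102.942) / 3.34 = −0.325 km.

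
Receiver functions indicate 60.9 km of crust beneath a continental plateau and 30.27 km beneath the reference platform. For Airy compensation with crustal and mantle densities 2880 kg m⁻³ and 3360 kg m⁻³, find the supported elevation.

4.38 km

Excess crust Δ = 60.9 km − 30.27 km = 30.63 km, split between elevation h and root r with h + r = Δ.
Airy balance ρ_c h = (ρ_m − ρ_c) r gives r = h ρ_c/(ρ_m − ρ_c), so h (1 + ρ_c/(ρ_m − ρ_c)) = Δ, i.e. h = Δ (ρ_m − ρ_c)/ρ_m.
h = 30.63 km × 480/3360 = 4.38 km.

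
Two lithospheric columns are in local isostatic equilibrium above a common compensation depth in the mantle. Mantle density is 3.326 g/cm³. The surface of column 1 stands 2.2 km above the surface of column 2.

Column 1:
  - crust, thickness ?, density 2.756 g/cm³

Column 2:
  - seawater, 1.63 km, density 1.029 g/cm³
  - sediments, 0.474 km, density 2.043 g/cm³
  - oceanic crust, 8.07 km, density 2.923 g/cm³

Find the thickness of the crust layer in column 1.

Take the compensation level at the base of the deeper column (depth z_c below the surface of column 1) and equate Σ ρ_i t_i down to z_c; mantle fills any gap and the z_c terms cancel.
Column 1: x×2.756 + (z_c − 0 − x)×3.326
Column 2: 2.2×0 + 1.63×1.029 + 0.474×2.043 + 8.07×2.923 + (z_c − 2.2 − 10.174)×3.326
The z_c×3.326 term appears on both sides and cancels. Collect the known terms of each column as K = Σ(ρt)_known − 3.326 × (depth of known layers): K_1 = 0 − 3.326×0 = 0; K_2 = 26.234262 − 3.326×(2.2 + 10.174) = −14.921662.
Balance: K_1 − x×(3.326 − 2.756) = K_2, so x = (K_1 − K_2)/(3.326 − 2.756) = 14.9217/0.57 = 26.2 km.

26.2 km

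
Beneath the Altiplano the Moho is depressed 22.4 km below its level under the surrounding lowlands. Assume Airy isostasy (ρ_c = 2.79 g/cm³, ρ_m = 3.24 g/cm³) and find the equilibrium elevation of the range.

3.61 km

By Archimedes' principle applied to the lithosphere: ρ_c h = (ρ_m − ρ_c) r.
h = r (ρ_m − ρ_c) / ρ_c = 22.4 km × (3.24 − 2.79) / 2.79 = 3.61 km.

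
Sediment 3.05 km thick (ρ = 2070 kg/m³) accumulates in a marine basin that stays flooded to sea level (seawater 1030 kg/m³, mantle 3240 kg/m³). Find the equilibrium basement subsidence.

1.44 km

Submarine loading: the sediment displaces seawater, and the subsidence is in turn flooded, so s (ρ_m − ρ_w) = t (ρ_sed − ρ_w).
s = 3.05 km × (2070 − 1030) / (3240 − 1030) = 1.44 km.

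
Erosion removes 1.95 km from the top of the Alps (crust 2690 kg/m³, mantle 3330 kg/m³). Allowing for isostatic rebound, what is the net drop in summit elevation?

Rebound u = e ρ_c/ρ_m = 1.95 km × 2690/3330 = 1.575 km.
Net surface drop = e − u = 1.95 km − 1.575 km = e (ρ_m − ρ_c)/ρ_m = 0.375 km.

0.375 km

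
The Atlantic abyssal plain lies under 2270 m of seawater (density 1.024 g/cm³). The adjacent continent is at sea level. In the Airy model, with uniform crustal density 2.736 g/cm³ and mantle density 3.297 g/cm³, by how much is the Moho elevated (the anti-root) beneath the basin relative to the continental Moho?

For local isostatic compensation: replacing crust with seawater at the top is compensated by replacing crust with mantle at the base: d (ρ_c − ρ_w) = a (ρ_m − ρ_c).
a = d (ρ_c − ρ_w)/(ρ_m − ρ_c) = 2270 m × 1.712/0.561 = 6930 m.

6930 m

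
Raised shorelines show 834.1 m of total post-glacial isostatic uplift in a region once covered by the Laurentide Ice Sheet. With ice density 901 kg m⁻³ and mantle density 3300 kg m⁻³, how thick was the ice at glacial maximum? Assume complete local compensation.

3050 m

u = t ρ_ice/ρ_m → t = u ρ_m/ρ_ice = 834.1 m × 3300/901 = 3050 m.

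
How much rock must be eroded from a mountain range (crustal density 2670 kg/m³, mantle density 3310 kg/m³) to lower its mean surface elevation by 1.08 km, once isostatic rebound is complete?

5.59 km

Net drop Δ = e − u = e − e ρ_c/ρ_m = e (ρ_m − ρ_c)/ρ_m.
e = Δ ρ_m/(ρ_m − ρ_c) = 1.08 km × 3310/640 = 5.59 km.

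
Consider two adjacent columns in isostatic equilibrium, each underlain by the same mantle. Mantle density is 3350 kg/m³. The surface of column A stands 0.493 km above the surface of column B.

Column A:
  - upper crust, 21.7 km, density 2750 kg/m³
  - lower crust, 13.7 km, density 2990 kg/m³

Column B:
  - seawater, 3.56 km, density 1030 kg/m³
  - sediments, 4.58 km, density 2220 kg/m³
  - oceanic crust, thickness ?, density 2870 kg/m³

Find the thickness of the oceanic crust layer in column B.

Take the compensation level at the base of the deeper column (depth z_c below the surface of column A) and equate Σ ρ_i t_i down to z_c; mantle fills any gap and the z_c terms cancel.
Column A: 21.7×2750 + 13.7×2990 + (z_c − 35.4)×3350
Column B: 0.493×0 + 3.56×1030 + 4.58×2220 + x×2870 + (z_c − 0.493 − 8.14 − x)×3350
The z_c×3350 term appears on both sides and cancels. Collect the known terms of each column as K = Σ(ρt)_known − 3350 × (depth of known layers): K_A = 100638 − 3350×35.4 = −17952; K_B = 13834.4 − 3350×(0.493 + 8.14) = −15086.15.
Balance: K_A = K_B − x×(3350 − 2870), so x = (K_B − K_A)/(3350 − 2870) = 2865.85/480 = 5.97 km.

5.97 km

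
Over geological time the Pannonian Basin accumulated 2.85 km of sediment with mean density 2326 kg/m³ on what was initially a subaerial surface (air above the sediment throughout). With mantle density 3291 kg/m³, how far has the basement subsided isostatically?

Subaerial load: s = t ρ_sed / ρ_m = 2.85 km × 2326/3291 = 2.01 km.

2.01 km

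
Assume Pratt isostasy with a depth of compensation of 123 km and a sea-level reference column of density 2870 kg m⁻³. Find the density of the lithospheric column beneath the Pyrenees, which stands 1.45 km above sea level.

2840 kg m⁻³

Pratt balance: ρ_ref D = ρ (D + h).
ρ = ρ_ref D/(D + h) = 2870 × 123 km/(123 km + 1.45 km) = 2840 kg m⁻³.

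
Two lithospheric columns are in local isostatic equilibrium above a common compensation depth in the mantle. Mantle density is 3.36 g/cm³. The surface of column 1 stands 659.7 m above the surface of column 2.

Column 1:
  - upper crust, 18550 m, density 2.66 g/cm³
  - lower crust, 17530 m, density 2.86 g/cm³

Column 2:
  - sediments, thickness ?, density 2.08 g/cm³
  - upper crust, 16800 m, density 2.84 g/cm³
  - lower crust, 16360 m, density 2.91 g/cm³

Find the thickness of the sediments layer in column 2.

Take the compensation level at the base of the deeper column (depth z_c below the surface of column 1) and equate Σ ρ_i t_i down to z_c; mantle fills any gap and the z_c terms cancel.
Column 1: 18550×2.66 + 17530×2.86 + (z_c − 36080)×3.36
Column 2: 659.7×0 + x×2.08 + 16800×2.84 + 16360×2.91 + (z_c − 659.7 − 33160 − x)×3.36
The z_c×3.36 term appears on both sides and cancels. Collect the known terms of each column as K = Σ(ρt)_known − 3.36 × (depth of known layers): K_1 = 99478.8 − 3.36×36080 = −21750; K_2 = 95319.6 − 3.36×(659.7 + 33160) = −18314.592.
Balance: K_1 = K_2 − x×(3.36 − 2.08), so x = (K_2 − K_1)/(3.36 − 2.08) = 3435.41/1.28 = 2680 m.

2680 m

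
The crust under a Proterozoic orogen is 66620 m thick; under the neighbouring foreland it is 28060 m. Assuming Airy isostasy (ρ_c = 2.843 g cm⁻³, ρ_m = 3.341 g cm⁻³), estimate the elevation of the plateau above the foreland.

Excess crust Δ = 66620 m − 28060 m = 38560 m, split between elevation h and root r with h + r = Δ.
Airy balance ρ_c h = (ρ_m − ρ_c) r gives r = h ρ_c/(ρ_m − ρ_c), so h (1 + ρ_c/(ρ_m − ρ_c)) = Δ, i.e. h = Δ (ρ_m − ρ_c)/ρ_m.
h = 38560 m × 0.498/3.341 = 5750 m.

5750 m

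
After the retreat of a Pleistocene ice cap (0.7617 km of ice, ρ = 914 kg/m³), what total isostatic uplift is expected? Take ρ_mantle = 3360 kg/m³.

0.207 km

Removing the load lets mantle flow back in; uplift u satisfies ρ_ice t = ρ_m u.
u = t ρ_ice/ρ_m = 0.7617 km × 914/3360 = 0.207 km.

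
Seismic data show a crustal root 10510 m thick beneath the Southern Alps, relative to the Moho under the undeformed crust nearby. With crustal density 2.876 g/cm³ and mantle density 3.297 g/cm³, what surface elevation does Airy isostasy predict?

Equating mass per unit area of the two columns: ρ_c h = (ρ_m − ρ_c) r.
h = r (ρ_m − ρ_c) / ρ_c = 10510 m × (3.297 − 2.876) / 2.876 = 1540 m.

1540 m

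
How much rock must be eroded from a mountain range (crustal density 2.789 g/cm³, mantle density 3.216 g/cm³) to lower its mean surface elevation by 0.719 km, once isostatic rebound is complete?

Net drop Δ = e − u = e − e ρ_c/ρ_m = e (ρ_m − ρ_c)/ρ_m.
e = Δ ρ_m/(ρ_m − ρ_c) = 0.719 km × 3.216/0.427 = 5.42 km.

5.42 km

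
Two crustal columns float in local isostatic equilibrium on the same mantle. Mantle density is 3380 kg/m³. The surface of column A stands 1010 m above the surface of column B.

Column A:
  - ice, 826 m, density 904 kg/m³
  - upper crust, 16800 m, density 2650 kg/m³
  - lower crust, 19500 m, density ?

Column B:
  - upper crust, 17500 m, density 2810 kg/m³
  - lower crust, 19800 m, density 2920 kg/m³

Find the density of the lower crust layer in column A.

2960 kg/m³

Take the compensation level at the base of the deeper column (depth z_c below the surface of column A) and equate Σ ρ_i t_i down to z_c; mantle fills any gap and the z_c terms cancel.
Column A: 826×904 + 16800×2650 + 19500×ρ + (z_c − 37126)×3380
Column B: 1010×0 + 17500×2810 + 19800×2920 + (z_c − 1010 − 37300)×3380
The z_c×3380 term appears on both sides and cancels. Collect the known terms of each column as K = Σ(ρt)_known − 3380 × (depth of known layers): K_A = 45266704 − 3380×37126 = −80219176; K_B = 106991000 − 3380×(1010 + 37300) = −22496800.
Balance: K_A + 19500×ρ = K_B, so ρ = (K_B − K_A)/19500 = 57722400/19500 = 2960 kg/m³.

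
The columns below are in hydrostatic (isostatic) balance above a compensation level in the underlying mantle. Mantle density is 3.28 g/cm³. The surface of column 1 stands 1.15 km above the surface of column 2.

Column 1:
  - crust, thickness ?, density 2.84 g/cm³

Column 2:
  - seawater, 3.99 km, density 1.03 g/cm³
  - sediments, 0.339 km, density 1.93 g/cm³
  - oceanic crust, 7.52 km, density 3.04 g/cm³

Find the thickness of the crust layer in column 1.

Take the compensation level at the base of the deeper column (depth z_c below the surface of column 1) and equate Σ ρ_i t_i down to z_c; mantle fills any gap and the z_c terms cancel.
Column 1: x×2.84 + (z_c − 0 − x)×3.28
Column 2: 1.15×0 + 3.99×1.03 + 0.339×1.93 + 7.52×3.04 + (z_c − 1.15 − 11.849)×3.28
The z_c×3.28 term appears on both sides and cancels. Collect the known terms of each column as K = Σ(ρt)_known − 3.28 × (depth of known layers): K_1 = 0 − 3.28×0 = 0; K_2 = 27.62477 − 3.28×(1.15 + 11.849) = −15.01195.
Balance: K_1 − x×(3.28 − 2.84) = K_2, so x = (K_1 − K_2)/(3.28 − 2.84) = 15.0119/0.44 = 34.1 km.

34.1 km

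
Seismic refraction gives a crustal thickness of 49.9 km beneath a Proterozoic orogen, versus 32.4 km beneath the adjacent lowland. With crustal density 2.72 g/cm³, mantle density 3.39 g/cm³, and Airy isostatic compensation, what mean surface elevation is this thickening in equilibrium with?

3.46 km

Excess crust Δ = 49.9 km − 32.4 km = 17.5 km, split between elevation h and root r with h + r = Δ.
Airy balance ρ_c h = (ρ_m − ρ_c) r gives r = h ρ_c/(ρ_m − ρ_c), so h (1 + ρ_c/(ρ_m − ρ_c)) = Δ, i.e. h = Δ (ρ_m − ρ_c)/ρ_m.
h = 17.5 km × 0.67/3.39 = 3.46 km.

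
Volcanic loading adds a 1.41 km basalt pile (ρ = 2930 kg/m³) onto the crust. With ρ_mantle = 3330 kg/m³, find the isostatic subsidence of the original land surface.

1.24 km

Subaerial loading: s = t ρ_load / ρ_m.
s = 1.41 km × 2930/3330 = 1.24 km.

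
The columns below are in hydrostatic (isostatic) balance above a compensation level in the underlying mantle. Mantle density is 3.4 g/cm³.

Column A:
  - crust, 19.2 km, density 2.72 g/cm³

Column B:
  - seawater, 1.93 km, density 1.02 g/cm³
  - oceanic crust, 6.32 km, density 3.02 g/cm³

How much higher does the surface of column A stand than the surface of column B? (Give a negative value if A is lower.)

For any compensation level in the mantle, the mantle terms cancel and isostasy reduces to e = (Σt_A − Σt_B) − (Σ(ρt)_A − Σ(ρt)_B) / ρ_m.
Σt_A = 19.2 km; Σt_B = 8.25 km; Σ(ρt)_A = 52.224; Σ(ρt)_B = 21.055 (in km·g/cm³).
e = (19.2 − 8.25) − (52.224 − 21.055) / 3.4 = 1.78 km.

1.78 km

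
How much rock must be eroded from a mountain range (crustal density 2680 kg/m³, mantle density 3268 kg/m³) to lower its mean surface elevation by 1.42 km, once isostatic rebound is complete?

7.89 km

Net drop Δ = e − u = e − e ρ_c/ρ_m = e (ρ_m − ρ_c)/ρ_m.
e = Δ ρ_m/(ρ_m − ρ_c) = 1.42 km × 3268/588 = 7.89 km.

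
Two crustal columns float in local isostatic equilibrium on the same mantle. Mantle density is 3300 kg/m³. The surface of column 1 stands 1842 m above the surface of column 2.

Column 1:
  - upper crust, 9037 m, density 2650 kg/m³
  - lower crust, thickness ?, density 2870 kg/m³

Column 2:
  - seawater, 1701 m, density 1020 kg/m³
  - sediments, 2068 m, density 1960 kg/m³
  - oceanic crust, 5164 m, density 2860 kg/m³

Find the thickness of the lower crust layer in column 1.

Take the compensation level at the base of the deeper column (depth z_c below the surface of column 1) and equate Σ ρ_i t_i down to z_c; mantle fills any gap and the z_c terms cancel.
Column 1: 9037×2650 + x×2870 + (z_c − 9037 − x)×3300
Column 2: 1842×0 + 1701×1020 + 2068×1960 + 5164×2860 + (z_c − 1842 − 8933)×3300
The z_c×3300 term appears on both sides and cancels. Collect the known terms of each column as K = Σ(ρt)_known − 3300 × (depth of known layers): K_1 = 23948050 − 3300×9037 = −5874050; K_2 = 20557340 − 3300×(1842 + 8933) = −15000160.
Balance: K_1 − x×(3300 − 2870) = K_2, so x = (K_1 − K_2)/(3300 − 2870) = 9126110/430 = 21200 m.

21200 m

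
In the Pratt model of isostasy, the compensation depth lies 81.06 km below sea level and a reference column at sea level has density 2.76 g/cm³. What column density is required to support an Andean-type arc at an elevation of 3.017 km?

2.66 g/cm³

Pratt balance: ρ_ref D = ρ (D + h).
ρ = ρ_ref D/(D + h) = 2.76 × 81.06 km/(81.06 km + 3.017 km) = 2.66 g/cm³.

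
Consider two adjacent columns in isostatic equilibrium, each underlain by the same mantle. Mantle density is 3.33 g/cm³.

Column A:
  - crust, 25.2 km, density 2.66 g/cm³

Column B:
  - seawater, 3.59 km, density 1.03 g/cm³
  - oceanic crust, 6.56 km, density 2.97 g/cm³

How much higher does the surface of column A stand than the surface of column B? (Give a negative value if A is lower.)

1.88 km

For any compensation level in the mantle, the mantle terms cancel and isostasy reduces to e = (Σt_A − Σt_B) − (Σ(ρt)_A − Σ(ρt)_B) / ρ_m.
Σt_A = 25.2 km; Σt_B = 10.15 km; Σ(ρt)_A = 67.032; Σ(ρt)_B = 23.1809 (in km·g/cm³).
e = (25.2 − 10.15) − (67.032 − 23.1809) / 3.33 = 1.88 km.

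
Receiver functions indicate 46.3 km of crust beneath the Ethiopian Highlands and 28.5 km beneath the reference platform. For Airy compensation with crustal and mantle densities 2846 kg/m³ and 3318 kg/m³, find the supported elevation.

Excess crust Δ = 46.3 km − 28.5 km = 17.8 km, split between elevation h and root r with h + r = Δ.
Airy balance ρ_c h = (ρ_m − ρ_c) r gives r = h ρ_c/(ρ_m − ρ_c), so h (1 + ρ_c/(ρ_m − ρ_c)) = Δ, i.e. h = Δ (ρ_m − ρ_c)/ρ_m.
h = 17.8 km × 472/3318 = 2.53 km.

2.53 km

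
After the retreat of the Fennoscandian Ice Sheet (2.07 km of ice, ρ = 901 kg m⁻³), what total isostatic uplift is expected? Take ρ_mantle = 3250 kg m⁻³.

0.574 km

Removing the load lets mantle flow back in; uplift u satisfies ρ_ice t = ρ_m u.
u = t ρ_ice/ρ_m = 2.07 km × 901/3250 = 0.574 km.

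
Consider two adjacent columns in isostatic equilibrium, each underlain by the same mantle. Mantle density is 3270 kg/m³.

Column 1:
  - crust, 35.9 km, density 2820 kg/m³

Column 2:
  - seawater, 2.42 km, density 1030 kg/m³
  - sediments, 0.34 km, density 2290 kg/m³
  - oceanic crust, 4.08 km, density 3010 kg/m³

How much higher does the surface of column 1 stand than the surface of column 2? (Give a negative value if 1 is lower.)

2.86 km

For any compensation level in the mantle, the mantle terms cancel and isostasy reduces to e = (Σt_1 − Σt_2) − (Σ(ρt)_1 − Σ(ρt)_2) / ρ_m.
Σt_1 = 35.9 km; Σt_2 = 6.84 km; Σ(ρt)_1 = 101238; Σ(ρt)_2 = 15552 (in km·kg/m³).
e = (35.9 − 6.84) − (101238 − 15552) / 3270 = 2.86 km.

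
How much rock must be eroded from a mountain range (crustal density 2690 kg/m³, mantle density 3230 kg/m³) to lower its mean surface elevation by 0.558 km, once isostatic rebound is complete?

3.34 km

Net drop Δ = e − u = e − e ρ_c/ρ_m = e (ρ_m − ρ_c)/ρ_m.
e = Δ ρ_m/(ρ_m − ρ_c) = 0.558 km × 3230/540 = 3.34 km.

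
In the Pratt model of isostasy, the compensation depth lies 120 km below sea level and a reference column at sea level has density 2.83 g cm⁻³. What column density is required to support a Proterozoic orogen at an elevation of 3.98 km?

Pratt balance: ρ_ref D = ρ (D + h).
ρ = ρ_ref D/(D + h) = 2.83 × 120 km/(120 km + 3.98 km) = 2.74 g cm⁻³.

2.74 g cm⁻³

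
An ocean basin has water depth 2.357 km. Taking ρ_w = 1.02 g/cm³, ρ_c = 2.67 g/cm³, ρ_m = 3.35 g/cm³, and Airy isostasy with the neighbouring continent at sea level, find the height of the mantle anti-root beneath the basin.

5.72 km

Balancing pressure at the compensation depth: replacing crust with seawater at the top is compensated by replacing crust with mantle at the base: d (ρ_c − ρ_w) = a (ρ_m − ρ_c).
a = d (ρ_c − ρ_w)/(ρ_m − ρ_c) = 2.357 km × 1.65/0.68 = 5.72 km.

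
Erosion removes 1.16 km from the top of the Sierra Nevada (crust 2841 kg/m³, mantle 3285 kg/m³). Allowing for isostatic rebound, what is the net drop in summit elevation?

Rebound u = e ρ_c/ρ_m = 1.16 km × 2841/3285 = 1.003 km.
Net surface drop = e − u = 1.16 km − 1.003 km = e (ρ_m − ρ_c)/ρ_m = 0.157 km.

0.157 km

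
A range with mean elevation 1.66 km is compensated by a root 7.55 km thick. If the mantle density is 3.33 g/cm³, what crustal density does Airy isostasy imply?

ρ_c h = (ρ_m − ρ_c) r → ρ_c (h + r) = ρ_m r → ρ_c = ρ_m r / (h + r).
ρ_c = 3.33 × 7.55 km / (1.66 km + 7.55 km) = 2.73 g/cm³.

2.73 g/cm³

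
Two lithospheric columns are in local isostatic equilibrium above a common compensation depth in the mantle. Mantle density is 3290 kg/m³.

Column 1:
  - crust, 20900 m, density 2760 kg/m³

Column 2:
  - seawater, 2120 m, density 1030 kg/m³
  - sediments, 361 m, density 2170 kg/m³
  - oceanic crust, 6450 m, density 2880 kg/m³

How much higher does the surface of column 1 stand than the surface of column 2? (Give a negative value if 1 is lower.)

984 m

For any compensation level in the mantle, the mantle terms cancel and isostasy reduces to e = (Σt_1 − Σt_2) − (Σ(ρt)_1 − Σ(ρt)_2) / ρ_m.
Σt_1 = 20900 m; Σt_2 = 8931 m; Σ(ρt)_1 = 57684000; Σ(ρt)_2 = 21542970 (in m·kg/m³).
e = (20900 − 8931) − (57684000 − 21542970) / 3290 = 984 m.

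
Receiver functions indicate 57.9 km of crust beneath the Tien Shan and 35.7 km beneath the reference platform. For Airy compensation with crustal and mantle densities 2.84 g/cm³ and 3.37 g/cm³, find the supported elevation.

3.49 km

Excess crust Δ = 57.9 km − 35.7 km = 22.2 km, split between elevation h and root r with h + r = Δ.
Airy balance ρ_c h = (ρ_m − ρ_c) r gives r = h ρ_c/(ρ_m − ρ_c), so h (1 + ρ_c/(ρ_m − ρ_c)) = Δ, i.e. h = Δ (ρ_m − ρ_c)/ρ_m.
h = 22.2 km × 0.53/3.37 = 3.49 km.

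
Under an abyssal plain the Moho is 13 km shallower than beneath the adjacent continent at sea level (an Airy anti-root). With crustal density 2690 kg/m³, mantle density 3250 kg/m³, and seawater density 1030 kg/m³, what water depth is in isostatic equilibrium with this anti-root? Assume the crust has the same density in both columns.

Replacing a thickness d of crust by seawater at the top must be balanced by replacing crust with mantle at the base: d (ρ_c − ρ_w) = a (ρ_m − ρ_c).
d = a (ρ_m − ρ_c)/(ρ_c − ρ_w) = 13 km × 560/1660 = 4.39 km.

4.39 km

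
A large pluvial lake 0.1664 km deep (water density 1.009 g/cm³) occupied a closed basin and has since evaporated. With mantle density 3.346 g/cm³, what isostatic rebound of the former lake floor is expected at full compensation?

0.0502 km

u = d ρ_w/ρ_m = 0.1664 km × 1.009/3.346 = 0.0502 km.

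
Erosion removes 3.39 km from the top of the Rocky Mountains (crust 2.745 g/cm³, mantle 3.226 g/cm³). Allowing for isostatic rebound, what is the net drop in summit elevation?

0.505 km

Rebound u = e ρ_c/ρ_m = 3.39 km × 2.745/3.226 = 2.885 km.
Net surface drop = e − u = 3.39 km − 2.885 km = e (ρ_m − ρ_c)/ρ_m = 0.505 km.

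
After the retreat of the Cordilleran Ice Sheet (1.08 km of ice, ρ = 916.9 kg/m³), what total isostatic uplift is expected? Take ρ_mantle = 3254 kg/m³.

Removing the load lets mantle flow back in; uplift u satisfies ρ_ice t = ρ_m u.
u = t ρ_ice/ρ_m = 1.08 km × 916.9/3254 = 0.304 km.

0.304 km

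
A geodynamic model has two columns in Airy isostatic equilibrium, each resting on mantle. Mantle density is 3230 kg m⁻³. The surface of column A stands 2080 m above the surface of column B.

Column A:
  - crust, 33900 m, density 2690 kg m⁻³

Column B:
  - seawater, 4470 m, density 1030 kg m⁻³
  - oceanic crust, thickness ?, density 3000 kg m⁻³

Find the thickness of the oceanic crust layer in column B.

Take the compensation level at the base of the deeper column (depth z_c below the surface of column A) and equate Σ ρ_i t_i down to z_c; mantle fills any gap and the z_c terms cancel.
Column A: 33900×2690 + (z_c − 33900)×3230
Column B: 2080×0 + 4470×1030 + x×3000 + (z_c − 2080 − 4470 − x)×3230
The z_c×3230 term appears on both sides and cancels. Collect the known terms of each column as K = Σ(ρt)_known − 3230 × (depth of known layers): K_A = 91191000 − 3230×33900 = −18306000; K_B = 4604100 − 3230×(2080 + 4470) = −16552400.
Balance: K_A = K_B − x×(3230 − 3000), so x = (K_B − K_A)/(3230 − 3000) = 1753600/230 = 7620 m.

7620 m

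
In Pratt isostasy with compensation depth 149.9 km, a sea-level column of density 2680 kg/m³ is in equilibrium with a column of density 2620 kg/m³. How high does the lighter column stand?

3.43 km

ρ_ref D = ρ (D + h) → h = D (ρ_ref − ρ)/ρ.
h = 149.9 km × (2680 − 2620)/2620 = 3.43 km.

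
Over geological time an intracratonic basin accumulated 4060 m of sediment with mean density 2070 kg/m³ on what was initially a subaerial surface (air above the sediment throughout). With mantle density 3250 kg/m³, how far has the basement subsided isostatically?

Subaerial load: s = t ρ_sed / ρ_m = 4060 m × 2070/3250 = 2590 m.

2590 m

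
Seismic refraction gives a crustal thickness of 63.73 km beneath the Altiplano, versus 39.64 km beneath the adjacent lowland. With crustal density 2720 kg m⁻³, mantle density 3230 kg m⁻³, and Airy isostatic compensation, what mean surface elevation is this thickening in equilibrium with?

3.8 km

Excess crust Δ = 63.73 km − 39.64 km = 24.09 km, split between elevation h and root r with h + r = Δ.
Airy balance ρ_c h = (ρ_m − ρ_c) r gives r = h ρ_c/(ρ_m − ρ_c), so h (1 + ρ_c/(ρ_m − ρ_c)) = Δ, i.e. h = Δ (ρ_m − ρ_c)/ρ_m.
h = 24.09 km × 510/3230 = 3.8 km.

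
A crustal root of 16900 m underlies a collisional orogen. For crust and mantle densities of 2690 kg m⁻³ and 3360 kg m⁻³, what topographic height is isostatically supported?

By Archimedes' principle applied to the lithosphere: ρ_c h = (ρ_m − ρ_c) r.
h = r (ρ_m − ρ_c) / ρ_c = 16900 m × (3360 − 2690) / 2690 = 4210 m.

4210 m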